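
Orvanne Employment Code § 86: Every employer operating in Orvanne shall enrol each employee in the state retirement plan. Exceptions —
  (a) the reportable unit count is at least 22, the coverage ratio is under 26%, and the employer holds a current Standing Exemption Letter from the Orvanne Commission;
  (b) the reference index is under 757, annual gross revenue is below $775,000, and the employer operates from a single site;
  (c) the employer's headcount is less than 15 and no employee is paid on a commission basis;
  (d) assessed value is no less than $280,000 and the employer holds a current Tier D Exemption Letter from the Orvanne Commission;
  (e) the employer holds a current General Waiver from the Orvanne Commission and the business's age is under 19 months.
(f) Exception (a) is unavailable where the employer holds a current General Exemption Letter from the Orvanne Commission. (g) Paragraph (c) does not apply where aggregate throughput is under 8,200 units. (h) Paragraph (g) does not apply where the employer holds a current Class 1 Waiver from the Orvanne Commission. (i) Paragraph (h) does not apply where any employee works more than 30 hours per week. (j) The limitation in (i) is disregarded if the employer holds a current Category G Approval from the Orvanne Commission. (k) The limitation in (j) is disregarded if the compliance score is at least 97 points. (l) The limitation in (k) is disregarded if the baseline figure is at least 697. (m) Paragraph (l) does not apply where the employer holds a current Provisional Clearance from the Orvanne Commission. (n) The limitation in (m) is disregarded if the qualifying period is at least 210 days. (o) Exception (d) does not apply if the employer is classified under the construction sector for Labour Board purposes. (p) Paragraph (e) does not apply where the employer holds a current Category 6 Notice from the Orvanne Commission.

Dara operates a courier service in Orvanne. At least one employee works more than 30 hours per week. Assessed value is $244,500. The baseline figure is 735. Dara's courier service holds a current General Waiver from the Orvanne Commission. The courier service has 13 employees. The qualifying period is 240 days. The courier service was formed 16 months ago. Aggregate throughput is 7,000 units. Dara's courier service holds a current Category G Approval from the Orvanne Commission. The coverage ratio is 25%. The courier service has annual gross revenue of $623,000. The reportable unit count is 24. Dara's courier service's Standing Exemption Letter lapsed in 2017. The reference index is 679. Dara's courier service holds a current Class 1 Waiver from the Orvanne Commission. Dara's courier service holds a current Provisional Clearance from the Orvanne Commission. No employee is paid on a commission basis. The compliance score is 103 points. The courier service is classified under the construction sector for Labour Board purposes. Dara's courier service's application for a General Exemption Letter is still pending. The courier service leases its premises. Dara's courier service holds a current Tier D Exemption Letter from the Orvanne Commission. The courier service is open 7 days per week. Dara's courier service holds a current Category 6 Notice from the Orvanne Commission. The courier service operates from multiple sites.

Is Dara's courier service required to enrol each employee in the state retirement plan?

No — exception (c) applies; Dara's courier service is not required to enrol each employee in the state retirement plan.

Exception (a) fails — there is no Standing Exemption Letter in force.
Exception (b) does not apply: the employer operates from multiple sites.
Exception (c)'s conditions are all satisfied: the employer's headcount is 13, less than the 15 limit; no employee is paid on commission. As to paragraphs (g)–(n): (g) is engaged (aggregate throughput is 7,000 units, under the 8,200 units limit), but is itself disapplied by (h): (h) is triggered — a current Class 1 Waiver is held. (i) applies (at least one employee exceeds 30 hours/week), but is displaced by (j): (j) applies — a current Category G Approval is held. (k) would limit (j) — the compliance score is 103 points, meeting the 97 points threshold — but (l) sets (k) aside: (l) operates against (k): the baseline figure is 735, meeting the 697 threshold. (m) would limit (l) — a current Provisional Clearance is held — but (n) sets (m) aside: (n) applies — the qualifying period is 240 days, meeting the 210 days threshold. Exception (c) stands.
Exception (d) requires that assessed value is no less than $280,000; but assessed value is $244,500, short of $280,000, so (d) is unavailable.
Exception (e)'s conditions are all satisfied: a current General Waiver is held; the business's age is 16 months, under the 19 months limit. However, paragraph (p) must be considered: (p) is triggered — a current Category 6 Notice is held. (e) is therefore removed.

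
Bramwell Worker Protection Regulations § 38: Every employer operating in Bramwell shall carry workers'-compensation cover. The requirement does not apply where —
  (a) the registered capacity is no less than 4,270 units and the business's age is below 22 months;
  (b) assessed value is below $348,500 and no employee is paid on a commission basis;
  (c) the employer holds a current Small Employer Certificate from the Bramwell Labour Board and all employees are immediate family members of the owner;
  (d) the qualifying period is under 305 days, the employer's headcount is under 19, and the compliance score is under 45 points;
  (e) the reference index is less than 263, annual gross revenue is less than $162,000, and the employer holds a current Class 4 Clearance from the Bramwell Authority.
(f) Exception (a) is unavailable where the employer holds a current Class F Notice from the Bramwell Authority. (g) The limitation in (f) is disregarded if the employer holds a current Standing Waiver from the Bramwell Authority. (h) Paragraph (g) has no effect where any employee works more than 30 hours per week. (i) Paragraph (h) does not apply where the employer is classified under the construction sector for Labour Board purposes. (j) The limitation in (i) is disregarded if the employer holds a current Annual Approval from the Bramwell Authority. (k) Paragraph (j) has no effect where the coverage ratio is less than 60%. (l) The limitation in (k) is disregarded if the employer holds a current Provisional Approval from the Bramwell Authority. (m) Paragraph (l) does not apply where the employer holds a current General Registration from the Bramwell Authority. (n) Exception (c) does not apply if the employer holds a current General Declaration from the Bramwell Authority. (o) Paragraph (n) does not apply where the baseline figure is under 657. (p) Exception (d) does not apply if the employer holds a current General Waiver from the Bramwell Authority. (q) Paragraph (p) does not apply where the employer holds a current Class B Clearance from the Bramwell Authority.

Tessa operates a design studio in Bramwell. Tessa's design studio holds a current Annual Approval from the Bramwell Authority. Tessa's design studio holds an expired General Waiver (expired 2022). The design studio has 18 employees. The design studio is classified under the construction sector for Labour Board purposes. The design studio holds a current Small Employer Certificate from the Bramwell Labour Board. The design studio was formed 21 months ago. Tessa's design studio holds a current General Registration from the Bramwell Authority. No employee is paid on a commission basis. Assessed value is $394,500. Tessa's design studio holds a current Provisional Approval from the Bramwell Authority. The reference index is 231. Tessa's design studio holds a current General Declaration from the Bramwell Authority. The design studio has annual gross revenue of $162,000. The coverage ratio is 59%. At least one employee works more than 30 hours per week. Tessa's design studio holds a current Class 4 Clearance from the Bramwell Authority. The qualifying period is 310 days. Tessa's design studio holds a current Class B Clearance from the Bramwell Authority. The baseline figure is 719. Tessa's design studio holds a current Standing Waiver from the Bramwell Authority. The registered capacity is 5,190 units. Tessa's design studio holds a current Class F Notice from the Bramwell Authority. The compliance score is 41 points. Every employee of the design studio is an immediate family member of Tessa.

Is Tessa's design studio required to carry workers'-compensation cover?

No — exception (a) applies; Tessa's design studio is not required to carry workers'-compensation cover.

Exception (a)'s conditions are all satisfied: the registered capacity is 5,190 units, meeting the 4,270 units threshold; the business's age is 21 months, below the 22 months limit. Considering the limiting provisions: (f) applies (a current Class F Notice is held), but yields to (g): (g) operates against (f): a current Standing Waiver is held. (h) is triggered (at least one employee exceeds 30 hours/week), but is itself disapplied by (i): (i) operates against (h): the design studio is classified under the construction sector. (j) operates (a current Annual Approval is held), but is itself disapplied by (k): (k) operates against (j): the coverage ratio is 59%, less than the 60% limit. (l) applies (a current Provisional Approval is held), but is set aside by (m): (m) operates against (l): a current General Registration is held. So (a) applies.
Exception (b) fails — assessed value is $394,500, not below $348,500.
Exception (c): a current Small Employer Certificate is held; every employee is an immediate family member — every condition holds. However, paragraphs (n)–(o) must be considered: (n) operates against (c): a current General Declaration is held. (o) is inapplicable (the baseline figure is 719, not under 657), so (n) stands. So (c) is unavailable.
Exception (d) requires that the qualifying period is under 305 days; but the qualifying period is 310 days, not under 305 days, so (d) is unavailable.
Exception (e) fails — annual gross revenue is $162,000, not less than $162,000.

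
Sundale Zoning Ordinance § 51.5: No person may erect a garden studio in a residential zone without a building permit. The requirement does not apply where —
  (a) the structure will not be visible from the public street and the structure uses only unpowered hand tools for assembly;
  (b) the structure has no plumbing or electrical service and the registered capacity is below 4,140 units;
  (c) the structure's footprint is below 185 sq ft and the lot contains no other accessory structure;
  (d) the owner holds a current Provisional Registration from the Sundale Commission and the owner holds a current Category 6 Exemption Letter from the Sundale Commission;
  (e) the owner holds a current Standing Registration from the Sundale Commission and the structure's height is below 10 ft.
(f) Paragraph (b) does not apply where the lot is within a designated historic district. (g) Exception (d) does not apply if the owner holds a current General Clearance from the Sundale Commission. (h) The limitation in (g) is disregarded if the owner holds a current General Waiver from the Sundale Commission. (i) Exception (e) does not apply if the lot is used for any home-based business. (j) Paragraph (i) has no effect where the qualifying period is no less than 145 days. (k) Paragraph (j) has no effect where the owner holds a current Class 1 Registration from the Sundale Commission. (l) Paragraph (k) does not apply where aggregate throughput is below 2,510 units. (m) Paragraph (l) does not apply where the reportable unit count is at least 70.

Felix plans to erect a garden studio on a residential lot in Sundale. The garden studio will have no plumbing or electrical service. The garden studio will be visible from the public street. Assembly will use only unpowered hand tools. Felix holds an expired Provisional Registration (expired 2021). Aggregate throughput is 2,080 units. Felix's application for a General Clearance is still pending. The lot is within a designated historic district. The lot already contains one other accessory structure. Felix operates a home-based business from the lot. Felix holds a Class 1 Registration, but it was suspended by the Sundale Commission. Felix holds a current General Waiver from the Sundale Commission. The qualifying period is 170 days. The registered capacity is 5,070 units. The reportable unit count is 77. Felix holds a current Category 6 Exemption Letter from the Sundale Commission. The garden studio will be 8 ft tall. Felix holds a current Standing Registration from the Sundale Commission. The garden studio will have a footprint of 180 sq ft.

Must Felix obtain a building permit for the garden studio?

No — exception (e) applies; Felix does not need a building permit.

Exception (a) fails — the structure will be visible from the street.
Exception (b) does not apply: the registered capacity is 5,070 units, not below 4,140 units.
Exception (c) does not apply: the lot already has another accessory structure.
Exception (d) requires that the owner holds a current Provisional Registration from the Sundale Commission; but there is no Provisional Registration in force, so (d) is unavailable.
All of (e)'s requirements are met (a current Standing Registration is held; the structure's height is 8 ft, below the 10 ft limit). As to paragraphs (i)–(m): (i) would limit (e) — a home-based business operates on the lot — but (j) sets (i) aside: (j) operates against (i): the qualifying period is 170 days, meeting the 145 days threshold. (k), which would lift (j), is not triggered — the Class 1 Registration is not current. Exception (e) stands.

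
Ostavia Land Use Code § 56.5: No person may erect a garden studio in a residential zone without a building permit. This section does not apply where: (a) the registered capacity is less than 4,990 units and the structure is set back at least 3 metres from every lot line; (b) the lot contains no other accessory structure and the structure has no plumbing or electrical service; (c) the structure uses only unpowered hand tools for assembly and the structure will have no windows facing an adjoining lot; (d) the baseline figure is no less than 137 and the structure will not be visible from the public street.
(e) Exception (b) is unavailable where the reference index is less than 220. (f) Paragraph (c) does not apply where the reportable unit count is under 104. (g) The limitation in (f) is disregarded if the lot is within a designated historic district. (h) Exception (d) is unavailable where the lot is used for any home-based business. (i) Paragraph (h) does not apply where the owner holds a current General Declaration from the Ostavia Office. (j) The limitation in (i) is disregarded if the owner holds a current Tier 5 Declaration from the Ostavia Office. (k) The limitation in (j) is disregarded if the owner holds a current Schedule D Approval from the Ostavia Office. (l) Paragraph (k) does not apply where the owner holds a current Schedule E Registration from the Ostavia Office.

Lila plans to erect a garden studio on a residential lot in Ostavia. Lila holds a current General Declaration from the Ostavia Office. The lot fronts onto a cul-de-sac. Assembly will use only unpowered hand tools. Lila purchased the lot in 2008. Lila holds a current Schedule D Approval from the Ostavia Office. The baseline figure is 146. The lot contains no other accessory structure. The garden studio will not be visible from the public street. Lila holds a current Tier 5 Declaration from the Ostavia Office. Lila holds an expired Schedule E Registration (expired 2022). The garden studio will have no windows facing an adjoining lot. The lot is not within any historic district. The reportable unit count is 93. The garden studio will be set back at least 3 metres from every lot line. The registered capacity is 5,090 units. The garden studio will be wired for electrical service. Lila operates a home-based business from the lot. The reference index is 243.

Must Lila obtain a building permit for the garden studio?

Exception (a) requires that the registered capacity is less than 4,990 units; but the registered capacity is 5,090 units, not less than 4,990 units, so (a) is unavailable.
Exception (b) does not apply: electrical service is planned.
Exception (c): assembly uses only hand tools; no windows face an adjoining lot — every condition holds. But applying paragraphs (f)–(g): (f) applies — the reportable unit count is 93, under the 104 limit. (g) is not triggered (the lot is not in a historic district), so (f) stands. Exception (c) does not apply.
All of (d)'s requirements are met (the baseline figure is 146, meeting the 137 threshold; the structure will not be visible from the street). Applying paragraphs (h)–(l): (h) would limit (d) — a home-based business operates on the lot — but (i) sets (h) aside: (i) operates — a current General Declaration is held. (j) is engaged (a current Tier 5 Declaration is held), but is itself disapplied by (k): (k) is engaged — a current Schedule D Approval is held. (l), which would lift (k), does not operate here — no current Schedule E Registration is held. So (d) applies.

No — exception (d) applies; Lila does not need a building permit.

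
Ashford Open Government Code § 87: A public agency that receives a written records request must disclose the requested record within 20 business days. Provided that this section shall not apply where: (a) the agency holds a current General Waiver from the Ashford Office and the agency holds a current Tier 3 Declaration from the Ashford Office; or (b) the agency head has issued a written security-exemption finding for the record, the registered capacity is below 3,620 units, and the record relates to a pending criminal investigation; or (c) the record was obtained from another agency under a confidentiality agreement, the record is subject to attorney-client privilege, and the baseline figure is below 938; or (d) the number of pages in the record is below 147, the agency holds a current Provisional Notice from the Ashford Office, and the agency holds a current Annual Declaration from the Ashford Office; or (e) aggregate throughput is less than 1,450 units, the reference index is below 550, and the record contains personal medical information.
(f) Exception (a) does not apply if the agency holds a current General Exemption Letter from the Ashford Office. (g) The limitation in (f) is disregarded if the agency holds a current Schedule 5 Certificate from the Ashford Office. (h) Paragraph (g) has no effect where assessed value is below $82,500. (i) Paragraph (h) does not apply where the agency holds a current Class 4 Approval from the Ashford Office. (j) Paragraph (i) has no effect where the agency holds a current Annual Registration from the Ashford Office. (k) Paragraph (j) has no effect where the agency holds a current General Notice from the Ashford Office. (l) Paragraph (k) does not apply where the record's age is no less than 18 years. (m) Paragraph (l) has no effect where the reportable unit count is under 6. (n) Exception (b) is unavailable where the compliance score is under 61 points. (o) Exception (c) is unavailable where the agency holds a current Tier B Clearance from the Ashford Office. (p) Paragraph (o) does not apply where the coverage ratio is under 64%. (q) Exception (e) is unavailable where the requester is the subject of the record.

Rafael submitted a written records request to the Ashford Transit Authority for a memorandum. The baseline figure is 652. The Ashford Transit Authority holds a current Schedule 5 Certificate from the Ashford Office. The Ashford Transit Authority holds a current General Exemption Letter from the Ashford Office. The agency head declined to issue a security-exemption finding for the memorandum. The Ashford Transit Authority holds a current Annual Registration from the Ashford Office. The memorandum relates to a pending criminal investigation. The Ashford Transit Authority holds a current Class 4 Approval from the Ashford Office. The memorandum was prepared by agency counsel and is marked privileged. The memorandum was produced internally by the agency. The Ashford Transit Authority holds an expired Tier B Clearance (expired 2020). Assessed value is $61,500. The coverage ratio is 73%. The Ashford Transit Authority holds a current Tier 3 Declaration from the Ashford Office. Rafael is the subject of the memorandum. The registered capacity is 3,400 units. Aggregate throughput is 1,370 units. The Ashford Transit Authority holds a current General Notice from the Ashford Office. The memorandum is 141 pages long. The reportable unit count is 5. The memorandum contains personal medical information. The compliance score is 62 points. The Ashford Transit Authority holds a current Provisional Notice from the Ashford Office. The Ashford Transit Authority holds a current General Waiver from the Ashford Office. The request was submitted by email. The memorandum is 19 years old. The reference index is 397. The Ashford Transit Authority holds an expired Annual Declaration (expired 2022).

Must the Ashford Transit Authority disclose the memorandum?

No — exception (a) applies; the Ashford Transit Authority is not required to disclose the memorandum.

Exception (a): a current General Waiver is held; a current Tier 3 Declaration is held — every condition holds. Considering the limiting provisions: (f) would limit (a) — a current General Exemption Letter is held — but (g) sets (f) aside: (g) is triggered — a current Schedule 5 Certificate is held. (h) would limit (g) — assessed value is $61,500, below the $82,500 limit — but (i) sets (h) aside: (i) operates against (h): a current Class 4 Approval is held. (j) would limit (i) — a current Annual Registration is held — but (k) sets (j) aside: (k) applies — a current General Notice is held. (l) would limit (k) — the record's age is 19 years, meeting the 18 years threshold — but (m) sets (l) aside: (m) is triggered — the reportable unit count is 5, under the 6 limit. (a) remains available.
Exception (b) does not apply: the agency head declined to issue a security-exemption finding.
Exception (c) requires that the record was obtained from another agency under a confidentiality agreement; but the memorandum was produced internally, so (c) is unavailable.
Exception (d) does not apply: there is no Annual Declaration in force.
Exception (e)'s conditions are all satisfied: aggregate throughput is 1,370 units, less than the 1,450 units limit; the reference index is 397, below the 550 limit; the memorandum contains personal medical information. But: (q) operates against (e): Rafael is the subject of the memorandum. So (e) is unavailable.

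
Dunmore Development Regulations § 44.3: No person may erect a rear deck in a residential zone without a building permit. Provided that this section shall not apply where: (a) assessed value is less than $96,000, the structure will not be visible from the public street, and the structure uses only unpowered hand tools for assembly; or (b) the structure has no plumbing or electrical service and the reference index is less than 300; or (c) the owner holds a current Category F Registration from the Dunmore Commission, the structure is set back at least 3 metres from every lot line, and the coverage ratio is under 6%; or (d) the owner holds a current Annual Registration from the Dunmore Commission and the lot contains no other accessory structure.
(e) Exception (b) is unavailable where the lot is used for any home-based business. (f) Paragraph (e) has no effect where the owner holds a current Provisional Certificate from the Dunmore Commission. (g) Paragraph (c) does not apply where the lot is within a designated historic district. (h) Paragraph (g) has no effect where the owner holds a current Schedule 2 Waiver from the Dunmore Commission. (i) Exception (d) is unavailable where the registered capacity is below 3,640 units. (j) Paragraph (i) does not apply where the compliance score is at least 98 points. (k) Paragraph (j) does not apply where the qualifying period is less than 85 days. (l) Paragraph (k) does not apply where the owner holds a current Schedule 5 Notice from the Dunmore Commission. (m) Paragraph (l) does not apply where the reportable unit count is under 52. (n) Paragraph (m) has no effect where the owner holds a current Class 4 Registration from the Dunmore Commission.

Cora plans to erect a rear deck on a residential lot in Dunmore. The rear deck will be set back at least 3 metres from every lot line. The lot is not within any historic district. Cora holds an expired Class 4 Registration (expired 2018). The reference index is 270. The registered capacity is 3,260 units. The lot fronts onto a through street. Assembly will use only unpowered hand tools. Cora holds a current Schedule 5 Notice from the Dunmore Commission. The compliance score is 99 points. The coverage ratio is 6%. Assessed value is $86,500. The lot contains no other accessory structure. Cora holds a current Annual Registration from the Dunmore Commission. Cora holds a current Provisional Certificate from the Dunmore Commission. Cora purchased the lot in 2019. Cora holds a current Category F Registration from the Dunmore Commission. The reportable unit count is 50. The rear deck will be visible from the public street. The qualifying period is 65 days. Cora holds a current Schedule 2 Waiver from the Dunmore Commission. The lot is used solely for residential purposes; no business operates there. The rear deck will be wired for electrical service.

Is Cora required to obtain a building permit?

Yes — Cora must obtain a building permit.

Exception (a) requires that the structure will not be visible from the public street; but the structure will be visible from the street, so (a) is unavailable.
Exception (b) fails — electrical service is planned.
Exception (c) requires that the coverage ratio is under 6%; but the coverage ratio is 6%, not under 6%, so (c) is unavailable.
All of (d)'s requirements are met (a current Annual Registration is held; the lot has no other accessory structure). But applying paragraphs (i)–(n): (i) is triggered — the registered capacity is 3,260 units, below the 3,640 units limit. (j) would limit (i) — the compliance score is 99 points, meeting the 98 points threshold — but (k) sets (j) aside: (k) applies — the qualifying period is 65 days, less than the 85 days limit. (l) is triggered (a current Schedule 5 Notice is held), but is displaced by (m): (m) is triggered — the reportable unit count is 50, under the 52 limit. (n) is not triggered (no current Class 4 Registration is held), so (m) stands. Exception (d) does not apply.
No exception applies. The general rule governs.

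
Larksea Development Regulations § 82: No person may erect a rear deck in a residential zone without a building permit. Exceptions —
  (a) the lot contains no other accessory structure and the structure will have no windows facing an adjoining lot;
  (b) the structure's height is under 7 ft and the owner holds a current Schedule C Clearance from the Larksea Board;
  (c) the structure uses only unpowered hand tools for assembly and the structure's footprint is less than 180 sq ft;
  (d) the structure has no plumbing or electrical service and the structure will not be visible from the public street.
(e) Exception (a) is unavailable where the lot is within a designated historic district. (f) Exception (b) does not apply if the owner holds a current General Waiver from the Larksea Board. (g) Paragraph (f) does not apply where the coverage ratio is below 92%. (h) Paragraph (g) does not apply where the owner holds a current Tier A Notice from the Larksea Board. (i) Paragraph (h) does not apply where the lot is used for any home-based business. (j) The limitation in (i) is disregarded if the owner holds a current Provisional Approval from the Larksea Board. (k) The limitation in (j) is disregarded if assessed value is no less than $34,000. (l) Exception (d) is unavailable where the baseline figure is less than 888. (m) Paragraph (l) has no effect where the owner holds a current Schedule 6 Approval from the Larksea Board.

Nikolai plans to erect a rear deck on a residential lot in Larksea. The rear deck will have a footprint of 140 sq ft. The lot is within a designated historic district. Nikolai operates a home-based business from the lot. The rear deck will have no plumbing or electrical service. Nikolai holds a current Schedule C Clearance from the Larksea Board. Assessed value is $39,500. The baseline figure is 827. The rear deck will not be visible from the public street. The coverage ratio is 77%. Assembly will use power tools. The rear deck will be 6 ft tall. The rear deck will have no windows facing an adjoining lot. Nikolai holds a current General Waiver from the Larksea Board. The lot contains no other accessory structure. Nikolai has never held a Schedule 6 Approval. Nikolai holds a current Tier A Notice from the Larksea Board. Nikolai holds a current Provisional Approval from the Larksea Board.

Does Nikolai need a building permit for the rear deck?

Exception (a): the lot has no other accessory structure; no windows face an adjoining lot — every condition holds. Turning to paragraph (e): (e) is triggered — the lot is in a historic district. (a) is therefore removed.
Exception (b): the structure's height is 6 ft, under the 7 ft limit; a current Schedule C Clearance is held — every condition holds. Considering the limiting provisions: (f) would limit (b) — a current General Waiver is held — but (g) sets (f) aside: (g) operates — the coverage ratio is 77%, below the 92% limit. (h) would limit (g) — a current Tier A Notice is held — but (i) sets (h) aside: (i) operates against (h): a home-based business operates on the lot. (j) would limit (i) — a current Provisional Approval is held — but (k) sets (j) aside: (k) applies — assessed value is $39,500, meeting the $34,000 threshold. So (b) applies.
Exception (c) does not apply: assembly uses power tools.
Exception (d)'s conditions are all satisfied: there is no plumbing or electrical service; the structure will not be visible from the street. Turning to paragraphs (l)–(m): (l) operates against (d): the baseline figure is 827, less than the 888 limit. (m), which would lift (l), does not operate here — no current Schedule 6 Approval is held. Exception (d) does not apply.

No — exception (b) applies; Nikolai does not need a building permit.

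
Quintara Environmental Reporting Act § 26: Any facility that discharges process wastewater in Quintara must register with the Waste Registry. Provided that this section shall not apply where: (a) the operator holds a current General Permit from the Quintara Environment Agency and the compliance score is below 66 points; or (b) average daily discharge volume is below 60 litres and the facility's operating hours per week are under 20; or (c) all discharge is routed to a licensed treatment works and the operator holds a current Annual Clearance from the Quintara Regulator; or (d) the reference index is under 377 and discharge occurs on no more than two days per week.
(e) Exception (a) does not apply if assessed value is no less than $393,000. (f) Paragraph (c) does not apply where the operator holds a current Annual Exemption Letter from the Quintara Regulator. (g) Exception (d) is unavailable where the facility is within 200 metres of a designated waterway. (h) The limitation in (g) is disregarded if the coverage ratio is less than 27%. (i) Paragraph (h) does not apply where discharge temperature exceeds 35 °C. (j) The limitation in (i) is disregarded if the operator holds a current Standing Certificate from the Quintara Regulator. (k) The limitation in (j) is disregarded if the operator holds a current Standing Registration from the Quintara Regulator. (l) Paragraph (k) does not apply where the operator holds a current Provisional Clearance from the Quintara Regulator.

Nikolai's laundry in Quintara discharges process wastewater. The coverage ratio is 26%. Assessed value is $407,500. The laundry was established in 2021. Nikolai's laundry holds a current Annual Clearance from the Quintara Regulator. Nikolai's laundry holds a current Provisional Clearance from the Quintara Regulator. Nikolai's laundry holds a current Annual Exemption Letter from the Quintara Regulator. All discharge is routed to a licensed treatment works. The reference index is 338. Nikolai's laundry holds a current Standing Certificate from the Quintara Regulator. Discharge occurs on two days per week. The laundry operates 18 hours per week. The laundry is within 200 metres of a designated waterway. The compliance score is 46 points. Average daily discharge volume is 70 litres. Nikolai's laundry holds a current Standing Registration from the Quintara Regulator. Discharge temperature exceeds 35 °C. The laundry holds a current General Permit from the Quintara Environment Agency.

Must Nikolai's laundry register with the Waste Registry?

No — exception (d) applies; Nikolai's laundry is not required to register with the Waste Registry.

Exception (a): a current General Permit is held; the compliance score is 46 points, below the 66 points limit — every condition holds. But applying paragraph (e): (e) applies — assessed value is $407,500, meeting the $393,000 threshold. (a) is therefore removed.
Exception (b) fails — average daily discharge volume is 70 litres, not below 60 litres.
Exception (c): discharge is routed to a licensed treatment works; a current Annual Clearance is held — every condition holds. Turning to paragraph (f): (f) is triggered — a current Annual Exemption Letter is held. Exception (c) does not apply.
Exception (d): the reference index is 338, under the 377 limit; discharge occurs on no more than two days per week — every condition holds. Considering the limiting provisions: (g) would limit (d) — the laundry is within 200 m of a designated waterway — but (h) sets (g) aside: (h) is engaged — the coverage ratio is 26%, less than the 27% limit. (i) would limit (h) — discharge temperature exceeds 35 °C — but (j) sets (i) aside: (j) operates — a current Standing Certificate is held. (k) operates (a current Standing Registration is held), but is set aside by (l): (l) is engaged — a current Provisional Clearance is held. (d) remains available.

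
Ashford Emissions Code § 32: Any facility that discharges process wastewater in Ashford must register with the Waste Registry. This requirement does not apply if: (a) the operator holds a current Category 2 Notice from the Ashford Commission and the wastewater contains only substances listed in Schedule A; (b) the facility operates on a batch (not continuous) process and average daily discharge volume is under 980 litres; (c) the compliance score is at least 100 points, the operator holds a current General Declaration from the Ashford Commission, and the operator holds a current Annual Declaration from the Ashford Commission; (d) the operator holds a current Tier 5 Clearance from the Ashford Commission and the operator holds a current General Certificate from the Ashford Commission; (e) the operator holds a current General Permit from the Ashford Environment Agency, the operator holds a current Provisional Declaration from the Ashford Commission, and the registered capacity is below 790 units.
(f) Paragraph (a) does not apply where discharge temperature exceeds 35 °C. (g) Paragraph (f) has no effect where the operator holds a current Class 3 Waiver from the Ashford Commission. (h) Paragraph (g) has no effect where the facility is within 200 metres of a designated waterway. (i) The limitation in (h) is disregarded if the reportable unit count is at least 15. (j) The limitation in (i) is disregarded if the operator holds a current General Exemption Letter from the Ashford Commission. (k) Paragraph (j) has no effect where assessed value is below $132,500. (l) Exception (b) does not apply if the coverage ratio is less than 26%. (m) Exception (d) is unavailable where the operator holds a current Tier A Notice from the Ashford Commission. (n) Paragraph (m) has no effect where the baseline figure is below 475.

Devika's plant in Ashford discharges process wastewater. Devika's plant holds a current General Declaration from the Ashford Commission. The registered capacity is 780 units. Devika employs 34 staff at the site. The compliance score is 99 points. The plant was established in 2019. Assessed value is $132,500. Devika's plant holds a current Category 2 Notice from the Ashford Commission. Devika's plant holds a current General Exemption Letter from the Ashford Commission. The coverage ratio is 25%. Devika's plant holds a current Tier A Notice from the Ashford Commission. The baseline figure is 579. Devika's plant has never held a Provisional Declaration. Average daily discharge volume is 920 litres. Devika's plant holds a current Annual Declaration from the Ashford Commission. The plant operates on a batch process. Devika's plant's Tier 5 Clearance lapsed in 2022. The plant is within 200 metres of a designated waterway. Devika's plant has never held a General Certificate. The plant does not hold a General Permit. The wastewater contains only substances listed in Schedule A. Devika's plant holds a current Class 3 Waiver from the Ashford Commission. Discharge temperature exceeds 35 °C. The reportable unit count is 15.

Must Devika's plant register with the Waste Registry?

Yes — Devika's plant must register with the Waste Registry.

Exception (a) is satisfied on its face — a current Category 2 Notice is held; the wastewater is Schedule-A-only. But applying paragraphs (f)–(k): (f) operates against (a): discharge temperature exceeds 35 °C. (g) is engaged (a current Class 3 Waiver is held), but is displaced by (h): (h) operates against (g): the plant is within 200 m of a designated waterway. (i) is triggered (the reportable unit count is 15, meeting the 15 threshold), but yields to (j): (j) operates against (i): a current General Exemption Letter is held. (k), which would lift (j), is inapplicable — assessed value is $132,500, not below $132,500. Exception (a) does not apply.
Exception (b)'s conditions are all satisfied: the facility operates on a batch process; average daily discharge volume is 920 litres, under the 980 litres limit. Turning to paragraph (l): (l) is engaged — the coverage ratio is 25%, less than the 26% limit. Exception (b) does not apply.
Exception (c) requires that the compliance score is at least 100 points; but the compliance score is 99 points, short of 100 points, so (c) is unavailable.
Exception (d) does not apply: no current Tier 5 Clearance is held.
Exception (e) fails — no General Permit is held.
No exception is made out. Devika's plant falls within the general rule.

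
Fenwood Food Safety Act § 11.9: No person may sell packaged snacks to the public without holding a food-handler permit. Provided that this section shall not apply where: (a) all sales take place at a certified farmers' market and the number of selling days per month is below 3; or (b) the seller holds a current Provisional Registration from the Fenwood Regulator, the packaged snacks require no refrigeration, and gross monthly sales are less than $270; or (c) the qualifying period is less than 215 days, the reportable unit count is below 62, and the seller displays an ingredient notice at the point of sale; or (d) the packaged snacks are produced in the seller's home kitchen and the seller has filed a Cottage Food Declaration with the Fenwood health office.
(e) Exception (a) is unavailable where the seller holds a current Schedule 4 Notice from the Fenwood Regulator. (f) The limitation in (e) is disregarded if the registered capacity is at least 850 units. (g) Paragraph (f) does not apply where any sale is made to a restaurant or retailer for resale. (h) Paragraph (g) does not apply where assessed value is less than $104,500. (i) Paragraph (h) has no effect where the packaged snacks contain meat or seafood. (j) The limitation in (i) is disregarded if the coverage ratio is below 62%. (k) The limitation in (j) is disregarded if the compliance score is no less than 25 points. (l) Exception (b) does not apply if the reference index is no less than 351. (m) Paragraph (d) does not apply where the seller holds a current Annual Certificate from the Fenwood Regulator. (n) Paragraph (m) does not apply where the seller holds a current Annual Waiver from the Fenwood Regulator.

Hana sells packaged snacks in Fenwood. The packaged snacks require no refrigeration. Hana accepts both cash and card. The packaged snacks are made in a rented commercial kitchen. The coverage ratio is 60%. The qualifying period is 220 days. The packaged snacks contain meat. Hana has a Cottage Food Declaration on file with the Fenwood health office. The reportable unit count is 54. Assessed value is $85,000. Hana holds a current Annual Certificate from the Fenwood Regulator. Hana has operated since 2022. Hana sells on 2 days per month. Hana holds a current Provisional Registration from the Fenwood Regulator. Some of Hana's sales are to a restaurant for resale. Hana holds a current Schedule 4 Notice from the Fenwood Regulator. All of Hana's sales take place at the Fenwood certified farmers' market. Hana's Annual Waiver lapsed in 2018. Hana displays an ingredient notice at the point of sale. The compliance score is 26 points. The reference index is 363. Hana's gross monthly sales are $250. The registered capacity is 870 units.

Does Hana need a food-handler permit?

Yes — Hana must hold a food-handler permit.

All of (a)'s requirements are met (all sales are at a certified farmers' market; the number of selling days per month is 2, below the 3 limit). But applying paragraphs (e)–(k): (e) is triggered — a current Schedule 4 Notice is held. (f) operates (the registered capacity is 870 units, meeting the 850 units threshold), but is overridden by (g): (g) operates against (f): some sales are to a restaurant for resale. (h) would limit (g) — assessed value is $85,000, less than the $104,500 limit — but (i) sets (h) aside: (i) operates against (h): the packaged snacks contain meat. (j) would limit (i) — the coverage ratio is 60%, below the 62% limit — but (k) sets (j) aside: (k) applies — the compliance score is 26 points, meeting the 25 points threshold. So (a) is unavailable.
Exception (b) is satisfied on its face — a current Provisional Registration is held; the packaged snacks are shelf-stable; gross monthly sales are $250, less than the $270 limit. Turning to paragraph (l): (l) is engaged — the reference index is 363, meeting the 351 threshold. (b) is therefore removed.
Exception (c) fails — the qualifying period is 220 days, not less than 215 days.
Exception (d) does not apply: the packaged snacks are made in a commercial kitchen, not a home kitchen.
Every exception is unavailable, so the rule governs.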